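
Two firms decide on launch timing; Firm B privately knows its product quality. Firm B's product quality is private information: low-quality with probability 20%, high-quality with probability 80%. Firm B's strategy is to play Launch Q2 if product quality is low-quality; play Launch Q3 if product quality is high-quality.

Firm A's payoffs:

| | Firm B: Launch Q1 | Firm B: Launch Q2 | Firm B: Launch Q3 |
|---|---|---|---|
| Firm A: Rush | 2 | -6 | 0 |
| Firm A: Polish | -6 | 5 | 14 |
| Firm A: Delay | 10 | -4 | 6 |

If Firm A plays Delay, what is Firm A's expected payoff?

E[Delay] = 0.2·(-4) + 0.8·6 = (-0.8) + 4.8 = 4

4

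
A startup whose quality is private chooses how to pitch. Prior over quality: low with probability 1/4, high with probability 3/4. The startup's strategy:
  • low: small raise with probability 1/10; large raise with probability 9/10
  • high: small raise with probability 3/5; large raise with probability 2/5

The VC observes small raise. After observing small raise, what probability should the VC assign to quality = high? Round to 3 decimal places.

0.947

P(small raise) = (1/4)·(1/10) + (3/4)·(3/5) = 19/40
P(high | small raise) = ((3/4)·(3/5)) / (19/40) = (9/20) / (19/40) = 18/19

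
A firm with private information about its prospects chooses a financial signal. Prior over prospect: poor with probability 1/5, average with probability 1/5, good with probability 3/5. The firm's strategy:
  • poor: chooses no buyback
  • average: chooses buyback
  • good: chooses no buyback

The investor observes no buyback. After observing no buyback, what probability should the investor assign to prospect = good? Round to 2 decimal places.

P(no buyback) = (1/5)·1 + (1/5)·0 + (3/5)·1 = 4/5
P(good | no buyback) = ((3/5)·1) / (4/5) = (3/5) / (4/5) = 3/4

0.75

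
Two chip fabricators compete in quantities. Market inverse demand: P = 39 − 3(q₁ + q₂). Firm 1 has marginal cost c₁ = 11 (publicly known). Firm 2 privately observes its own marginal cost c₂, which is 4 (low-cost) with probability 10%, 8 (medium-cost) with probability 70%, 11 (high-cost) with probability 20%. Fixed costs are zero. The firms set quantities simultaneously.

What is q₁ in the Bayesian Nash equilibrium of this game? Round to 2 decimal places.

Firm 2 with cost c maximizes (39 − 3(q₁+q₂) − c)·q₂, giving q₂(c) = (39 − c − 3q₁)/6.
E[c₂] = 0.1·4 + 0.7·8 + 0.2·11 = 8.2
Firm 1's FOC against E[q₂] yields q₁ = (39 − 2·11 + E[c₂])/9 = (39 − 22 + 8.2)/9 = 2.8.

2.80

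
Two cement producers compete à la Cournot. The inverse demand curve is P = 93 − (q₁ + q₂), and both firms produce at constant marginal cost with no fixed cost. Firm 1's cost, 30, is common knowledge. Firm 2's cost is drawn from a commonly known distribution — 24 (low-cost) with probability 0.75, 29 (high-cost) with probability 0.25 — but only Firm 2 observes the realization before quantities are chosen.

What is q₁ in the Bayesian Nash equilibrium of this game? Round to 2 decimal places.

Firm 2 with cost c maximizes (93 − (q₁+q₂) − c)·q₂, giving q₂(c) = (93 − c − q₁)/2.
E[c₂] = 0.75·24 + 0.25·29 = 25.25
Firm 1's FOC against E[q₂] yields q₁ = (93 − 2·30 + E[c₂])/3 = (93 − 60 + 25.25)/3 = 19.4167.

19.42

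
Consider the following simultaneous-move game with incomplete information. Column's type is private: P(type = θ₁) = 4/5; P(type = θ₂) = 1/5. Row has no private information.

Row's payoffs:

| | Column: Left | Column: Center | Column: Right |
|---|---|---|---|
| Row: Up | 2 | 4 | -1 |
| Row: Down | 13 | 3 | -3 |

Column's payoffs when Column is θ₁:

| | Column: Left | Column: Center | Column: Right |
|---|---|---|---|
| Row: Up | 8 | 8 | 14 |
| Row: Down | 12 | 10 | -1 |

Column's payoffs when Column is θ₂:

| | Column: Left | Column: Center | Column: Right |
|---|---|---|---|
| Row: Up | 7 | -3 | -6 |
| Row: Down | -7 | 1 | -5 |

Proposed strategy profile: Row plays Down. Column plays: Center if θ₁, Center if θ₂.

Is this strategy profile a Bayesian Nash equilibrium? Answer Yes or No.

Row plays Down: E[Down] = 4/5·(3) + 1/5·(3) = 3; E[Up] = 4. Not best-responding. ✗
Column (type θ₁), facing Down: Left gives 12, Center gives 10, Right gives -1. Proposed Center is not best — profitable deviation exists. ✗
Column (type θ₂), facing Down: Left gives -7, Center gives 1, Right gives -5. Proposed Center is best. ✓

No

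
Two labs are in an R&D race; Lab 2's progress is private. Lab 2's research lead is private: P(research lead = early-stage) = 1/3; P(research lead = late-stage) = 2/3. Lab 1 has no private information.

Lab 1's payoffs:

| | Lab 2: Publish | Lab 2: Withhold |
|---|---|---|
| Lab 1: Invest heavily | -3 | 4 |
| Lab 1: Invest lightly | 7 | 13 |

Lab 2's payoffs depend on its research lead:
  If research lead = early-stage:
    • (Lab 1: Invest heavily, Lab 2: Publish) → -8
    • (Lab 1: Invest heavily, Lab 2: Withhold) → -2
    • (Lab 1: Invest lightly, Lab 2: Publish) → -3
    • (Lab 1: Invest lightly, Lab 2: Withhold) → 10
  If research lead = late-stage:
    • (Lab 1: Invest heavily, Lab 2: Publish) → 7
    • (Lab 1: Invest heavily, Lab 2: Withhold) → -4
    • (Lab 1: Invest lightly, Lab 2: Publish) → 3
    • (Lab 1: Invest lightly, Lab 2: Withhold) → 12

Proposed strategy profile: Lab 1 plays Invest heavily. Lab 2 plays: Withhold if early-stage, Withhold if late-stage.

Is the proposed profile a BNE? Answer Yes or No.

No

Lab 1 plays Invest heavily: E[Invest heavily] = 1/3·(4) + 2/3·(4) = 4; E[Invest lightly] = 13. Not best-responding. ✗
Lab 2 (research lead early-stage), facing Invest heavily: Publish gives -8, Withhold gives -2. Proposed Withhold is best. ✓
Lab 2 (research lead late-stage), facing Invest heavily: Publish gives 7, Withhold gives -4. Proposed Withhold is not best — profitable deviation exists. ✗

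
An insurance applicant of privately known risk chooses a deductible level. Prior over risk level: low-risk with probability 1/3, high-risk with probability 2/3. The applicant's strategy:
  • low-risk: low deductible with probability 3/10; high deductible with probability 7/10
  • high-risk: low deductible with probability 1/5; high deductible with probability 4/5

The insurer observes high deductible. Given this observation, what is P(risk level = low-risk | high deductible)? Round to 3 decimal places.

0.304

Apply Bayes' rule using the sender's strategy as the likelihood.
P(high deductible) = (1/3)·(7/10) + (2/3)·(4/5) = 23/30
P(low-risk | high deductible) = ((1/3)·(7/10)) / (23/30) = (7/30) / (23/30) = 7/23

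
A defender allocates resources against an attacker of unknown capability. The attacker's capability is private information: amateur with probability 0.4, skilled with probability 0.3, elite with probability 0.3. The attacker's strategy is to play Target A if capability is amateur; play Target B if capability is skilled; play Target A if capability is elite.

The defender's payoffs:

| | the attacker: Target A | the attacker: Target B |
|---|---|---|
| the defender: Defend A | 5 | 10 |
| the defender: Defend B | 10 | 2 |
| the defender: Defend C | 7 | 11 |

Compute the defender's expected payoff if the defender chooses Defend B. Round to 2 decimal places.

7.60

E[Defend B] = 0.4·10 + 0.3·2 + 0.3·10 = 4 + 0.6 + 3 = 7.6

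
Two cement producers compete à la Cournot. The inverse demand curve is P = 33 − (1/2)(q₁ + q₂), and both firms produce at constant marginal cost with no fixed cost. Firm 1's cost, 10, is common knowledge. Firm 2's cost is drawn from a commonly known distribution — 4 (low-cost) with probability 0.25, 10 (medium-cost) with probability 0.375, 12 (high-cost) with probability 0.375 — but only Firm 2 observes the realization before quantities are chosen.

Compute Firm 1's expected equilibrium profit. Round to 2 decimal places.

Type-c best response for Firm 2: q₂(c) = (33 − c) − q₁/2.
Firm 1 maximizes expected profit; its first-order condition is 33 − q₁ − (1/2)E[q₂] − 10 = 0.
Substituting E[q₂] and solving: E[c₂] = 9.25, so q₁ = (33 − 2·10 + 9.25)/(3/2) = 14.8333.
E[P] = 33 − (1/2)·(q₁ + E[q₂]) = 17.4167; Firm 1's expected profit = (E[P] − 10)·q₁ = (17.4167 − 10)·14.8333 = 110.014.

110.01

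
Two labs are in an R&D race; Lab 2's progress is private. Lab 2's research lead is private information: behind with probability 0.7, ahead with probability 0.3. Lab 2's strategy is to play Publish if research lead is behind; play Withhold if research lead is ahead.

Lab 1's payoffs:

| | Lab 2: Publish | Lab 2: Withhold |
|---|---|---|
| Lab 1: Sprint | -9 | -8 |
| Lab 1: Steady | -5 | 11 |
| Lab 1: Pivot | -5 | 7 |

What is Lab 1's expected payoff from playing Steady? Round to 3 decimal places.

E[Steady] = 0.7·(-5) + 0.3·11 = (-3.5) + 3.3 = -0.2

-0.200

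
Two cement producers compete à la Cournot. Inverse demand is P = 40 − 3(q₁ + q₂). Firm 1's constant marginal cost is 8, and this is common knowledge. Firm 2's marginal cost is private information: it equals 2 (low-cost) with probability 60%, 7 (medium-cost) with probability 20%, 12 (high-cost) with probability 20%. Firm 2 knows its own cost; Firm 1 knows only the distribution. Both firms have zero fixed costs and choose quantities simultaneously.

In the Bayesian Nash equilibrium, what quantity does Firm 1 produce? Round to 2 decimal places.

3.22

Type-c best response for Firm 2: q₂(c) = (40 − c)/6 − q₁/2.
Firm 1 maximizes expected profit; its first-order condition is 40 − 6q₁ − 3E[q₂] − 8 = 0.
Substituting E[q₂] and solving: E[c₂] = 5, so q₁ = (40 − 2·8 + 5)/9 = 3.22222.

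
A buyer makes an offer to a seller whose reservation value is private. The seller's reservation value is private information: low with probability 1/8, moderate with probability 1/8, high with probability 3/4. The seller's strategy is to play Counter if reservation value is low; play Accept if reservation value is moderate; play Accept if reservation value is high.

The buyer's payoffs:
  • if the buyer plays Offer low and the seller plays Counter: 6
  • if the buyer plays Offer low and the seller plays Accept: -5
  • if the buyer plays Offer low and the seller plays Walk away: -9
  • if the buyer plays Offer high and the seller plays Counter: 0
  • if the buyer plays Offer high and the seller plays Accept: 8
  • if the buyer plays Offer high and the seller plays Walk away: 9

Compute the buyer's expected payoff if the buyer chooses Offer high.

7

E[Offer high] = 1/8·0 + 1/8·8 + 3/4·8 = 0 + 1 + 6 = 7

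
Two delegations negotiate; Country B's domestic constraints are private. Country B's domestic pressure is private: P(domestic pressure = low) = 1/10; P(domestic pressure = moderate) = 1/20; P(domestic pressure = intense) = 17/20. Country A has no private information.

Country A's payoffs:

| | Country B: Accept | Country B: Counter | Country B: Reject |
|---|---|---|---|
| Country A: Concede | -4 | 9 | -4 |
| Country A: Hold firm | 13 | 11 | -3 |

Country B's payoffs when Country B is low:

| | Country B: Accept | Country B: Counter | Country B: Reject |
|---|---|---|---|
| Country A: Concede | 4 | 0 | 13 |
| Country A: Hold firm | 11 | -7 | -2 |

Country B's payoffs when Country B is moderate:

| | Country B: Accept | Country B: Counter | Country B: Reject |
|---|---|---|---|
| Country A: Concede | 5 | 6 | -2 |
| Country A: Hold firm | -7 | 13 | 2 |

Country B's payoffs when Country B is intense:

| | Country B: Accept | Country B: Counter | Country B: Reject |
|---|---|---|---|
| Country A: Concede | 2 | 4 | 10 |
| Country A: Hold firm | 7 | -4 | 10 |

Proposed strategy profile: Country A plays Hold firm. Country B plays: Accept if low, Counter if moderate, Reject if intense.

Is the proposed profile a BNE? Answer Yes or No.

Yes

Country A plays Hold firm: E[Hold firm] = 1/10·(13) + 1/20·(11) + 17/20·(-3) = -7/10; E[Concede] = -67/20. Best-responding. ✓
Country B (domestic pressure low), facing Hold firm: Accept gives 11, Counter gives -7, Reject gives -2. Proposed Accept is best. ✓
Country B (domestic pressure moderate), facing Hold firm: Accept gives -7, Counter gives 13, Reject gives 2. Proposed Counter is best. ✓
Country B (domestic pressure intense), facing Hold firm: Accept gives 7, Counter gives -4, Reject gives 10. Proposed Reject is best. ✓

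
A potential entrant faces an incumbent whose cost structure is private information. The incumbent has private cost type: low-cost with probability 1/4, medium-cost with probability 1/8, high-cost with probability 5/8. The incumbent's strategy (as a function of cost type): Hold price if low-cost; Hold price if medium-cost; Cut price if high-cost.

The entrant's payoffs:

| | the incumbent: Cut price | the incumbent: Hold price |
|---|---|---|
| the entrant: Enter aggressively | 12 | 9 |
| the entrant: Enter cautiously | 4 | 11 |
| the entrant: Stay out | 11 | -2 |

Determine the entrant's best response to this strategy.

E[Enter aggressively] = 1/4·(9) + 1/8·(9) + 5/8·(12) = 87/8
E[Enter cautiously] = 1/4·(11) + 1/8·(11) + 5/8·(4) = 53/8
E[Stay out] = 1/4·(-2) + 1/8·(-2) + 5/8·(11) = 49/8
Best response: Enter aggressively (87/8 is the largest).

Enter aggressively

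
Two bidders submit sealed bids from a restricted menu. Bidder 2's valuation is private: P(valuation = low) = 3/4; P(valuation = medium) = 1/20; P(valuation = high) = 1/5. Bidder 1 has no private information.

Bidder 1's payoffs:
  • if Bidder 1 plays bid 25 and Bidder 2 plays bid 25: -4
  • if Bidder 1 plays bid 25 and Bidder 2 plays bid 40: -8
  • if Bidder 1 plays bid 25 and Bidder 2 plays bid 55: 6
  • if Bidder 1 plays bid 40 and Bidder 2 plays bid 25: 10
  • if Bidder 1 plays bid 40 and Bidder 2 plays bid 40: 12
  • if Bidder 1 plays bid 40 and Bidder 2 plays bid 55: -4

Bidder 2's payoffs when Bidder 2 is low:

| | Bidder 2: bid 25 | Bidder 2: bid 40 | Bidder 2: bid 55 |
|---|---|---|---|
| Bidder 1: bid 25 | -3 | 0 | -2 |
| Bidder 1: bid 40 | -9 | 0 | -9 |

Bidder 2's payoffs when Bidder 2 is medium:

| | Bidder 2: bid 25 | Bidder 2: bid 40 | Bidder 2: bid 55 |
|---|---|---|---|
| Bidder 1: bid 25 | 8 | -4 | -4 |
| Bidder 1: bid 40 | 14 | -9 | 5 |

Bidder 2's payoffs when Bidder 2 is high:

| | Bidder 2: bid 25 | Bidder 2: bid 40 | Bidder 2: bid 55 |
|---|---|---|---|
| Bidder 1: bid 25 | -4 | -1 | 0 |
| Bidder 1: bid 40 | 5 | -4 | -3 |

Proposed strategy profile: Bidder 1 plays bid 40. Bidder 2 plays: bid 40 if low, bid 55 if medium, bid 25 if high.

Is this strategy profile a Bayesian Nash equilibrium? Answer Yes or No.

No

Bidder 1 plays bid 40: E[bid 40] = 3/4·(12) + 1/20·(-4) + 1/5·(10) = 54/5; E[bid 25] = -13/2. Best-responding. ✓
Bidder 2 (valuation low), facing bid 40: bid 25 gives -9, bid 40 gives 0, bid 55 gives -9. Proposed bid 40 is best. ✓
Bidder 2 (valuation medium), facing bid 40: bid 25 gives 14, bid 40 gives -9, bid 55 gives 5. Proposed bid 55 is not best — profitable deviation exists. ✗
Bidder 2 (valuation high), facing bid 40: bid 25 gives 5, bid 40 gives -4, bid 55 gives -3. Proposed bid 25 is best. ✓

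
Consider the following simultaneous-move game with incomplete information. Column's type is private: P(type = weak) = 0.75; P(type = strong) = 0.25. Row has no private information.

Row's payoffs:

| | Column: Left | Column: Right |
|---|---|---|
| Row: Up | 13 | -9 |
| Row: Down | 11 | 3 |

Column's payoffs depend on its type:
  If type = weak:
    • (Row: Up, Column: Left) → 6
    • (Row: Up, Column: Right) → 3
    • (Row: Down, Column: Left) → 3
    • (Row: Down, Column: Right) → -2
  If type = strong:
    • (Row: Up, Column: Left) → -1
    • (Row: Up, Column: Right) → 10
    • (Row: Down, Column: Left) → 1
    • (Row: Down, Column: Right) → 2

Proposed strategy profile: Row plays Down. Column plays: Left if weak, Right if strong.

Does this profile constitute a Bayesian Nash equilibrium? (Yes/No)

Yes

A profile is a BNE iff every type of every player is best-responding given beliefs about the other side.
Row plays Down: E[Down] = 0.75·(11) + 0.25·(3) = 9; E[Up] = 7.5. Best-responding. ✓
Column (type weak), facing Down: Left gives 3, Right gives -2. Proposed Left is best. ✓
Column (type strong), facing Down: Left gives 1, Right gives 2. Proposed Right is best. ✓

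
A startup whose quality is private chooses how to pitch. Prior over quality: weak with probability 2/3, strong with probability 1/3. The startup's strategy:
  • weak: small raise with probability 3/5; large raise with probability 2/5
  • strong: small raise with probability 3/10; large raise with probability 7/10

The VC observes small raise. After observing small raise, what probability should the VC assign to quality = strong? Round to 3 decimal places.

0.200

P(small raise) = (2/3)·(3/5) + (1/3)·(3/10) = 1/2
P(strong | small raise) = ((1/3)·(3/10)) / (1/2) = (1/10) / (1/2) = 1/5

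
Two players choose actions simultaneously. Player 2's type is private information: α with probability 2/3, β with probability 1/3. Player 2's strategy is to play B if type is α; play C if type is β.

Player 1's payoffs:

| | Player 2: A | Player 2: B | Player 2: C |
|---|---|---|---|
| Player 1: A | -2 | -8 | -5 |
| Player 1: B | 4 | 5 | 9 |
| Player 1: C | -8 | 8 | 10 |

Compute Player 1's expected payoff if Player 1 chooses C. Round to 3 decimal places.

8.667

E[C] = 2/3·8 + 1/3·10 = 16/3 + 10/3 = 26/3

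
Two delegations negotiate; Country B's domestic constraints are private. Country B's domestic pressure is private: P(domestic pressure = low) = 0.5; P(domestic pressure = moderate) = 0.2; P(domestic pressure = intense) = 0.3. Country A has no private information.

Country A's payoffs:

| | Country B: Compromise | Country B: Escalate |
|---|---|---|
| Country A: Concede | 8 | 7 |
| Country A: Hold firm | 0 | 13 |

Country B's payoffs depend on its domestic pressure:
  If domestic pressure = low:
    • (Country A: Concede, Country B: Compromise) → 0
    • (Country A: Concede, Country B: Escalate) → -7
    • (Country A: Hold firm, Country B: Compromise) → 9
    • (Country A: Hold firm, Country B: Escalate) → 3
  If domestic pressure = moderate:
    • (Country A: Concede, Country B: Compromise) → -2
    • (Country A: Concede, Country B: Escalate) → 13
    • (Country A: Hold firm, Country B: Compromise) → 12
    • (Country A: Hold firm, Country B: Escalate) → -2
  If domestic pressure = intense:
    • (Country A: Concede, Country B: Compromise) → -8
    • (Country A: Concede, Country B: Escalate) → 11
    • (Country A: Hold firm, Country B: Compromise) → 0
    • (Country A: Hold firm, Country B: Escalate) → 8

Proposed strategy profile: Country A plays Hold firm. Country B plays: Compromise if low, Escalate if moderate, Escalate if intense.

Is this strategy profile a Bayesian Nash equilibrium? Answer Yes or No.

No

Country A plays Hold firm: E[Hold firm] = 0.5·(0) + 0.2·(13) + 0.3·(13) = 6.5; E[Concede] = 7.5. Not best-responding. ✗
Country B (domestic pressure low), facing Hold firm: Compromise gives 9, Escalate gives 3. Proposed Compromise is best. ✓
Country B (domestic pressure moderate), facing Hold firm: Compromise gives 12, Escalate gives -2. Proposed Escalate is not best — profitable deviation exists. ✗
Country B (domestic pressure intense), facing Hold firm: Compromise gives 0, Escalate gives 8. Proposed Escalate is best. ✓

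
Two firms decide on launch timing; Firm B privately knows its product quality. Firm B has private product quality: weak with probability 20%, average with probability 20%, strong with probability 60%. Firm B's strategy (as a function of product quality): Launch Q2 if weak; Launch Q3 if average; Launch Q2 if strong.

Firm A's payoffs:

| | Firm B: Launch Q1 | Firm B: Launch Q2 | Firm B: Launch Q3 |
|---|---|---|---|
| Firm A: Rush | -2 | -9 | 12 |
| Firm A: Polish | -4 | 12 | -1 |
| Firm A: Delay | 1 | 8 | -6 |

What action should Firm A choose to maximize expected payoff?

Polish

E[Rush] = 0.2·(-9) + 0.2·(12) + 0.6·(-9) = -4.8
E[Polish] = 0.2·(12) + 0.2·(-1) + 0.6·(12) = 9.4
E[Delay] = 0.2·(8) + 0.2·(-6) + 0.6·(8) = 5.2
Best response: Polish (9.4 is the largest).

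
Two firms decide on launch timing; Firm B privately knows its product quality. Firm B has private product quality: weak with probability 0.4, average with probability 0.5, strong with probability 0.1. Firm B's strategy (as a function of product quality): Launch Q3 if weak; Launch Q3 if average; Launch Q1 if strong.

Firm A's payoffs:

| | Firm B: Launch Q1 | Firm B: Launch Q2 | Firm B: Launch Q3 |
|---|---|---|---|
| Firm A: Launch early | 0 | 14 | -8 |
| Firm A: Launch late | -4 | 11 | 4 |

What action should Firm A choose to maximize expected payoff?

Launch late

Compute Firm A's expected payoff for each action, taking the expectation over Firm B's type.
E[Launch early] = 0.4·(-8) + 0.5·(-8) + 0.1·(0) = -7.2
E[Launch late] = 0.4·(4) + 0.5·(4) + 0.1·(-4) = 3.2
Best response: Launch late (3.2 is the largest).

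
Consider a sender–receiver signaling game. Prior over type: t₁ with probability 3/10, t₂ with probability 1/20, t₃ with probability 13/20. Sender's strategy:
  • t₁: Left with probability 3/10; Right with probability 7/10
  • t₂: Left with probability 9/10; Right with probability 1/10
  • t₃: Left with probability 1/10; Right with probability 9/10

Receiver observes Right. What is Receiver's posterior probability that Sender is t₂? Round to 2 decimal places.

Apply Bayes' rule using the sender's strategy as the likelihood.
P(Right) = (3/10)·(7/10) + (1/20)·(1/10) + (13/20)·(9/10) = 4/5
P(t₂ | Right) = ((1/20)·(1/10)) / (4/5) = (1/200) / (4/5) = 1/160

0.01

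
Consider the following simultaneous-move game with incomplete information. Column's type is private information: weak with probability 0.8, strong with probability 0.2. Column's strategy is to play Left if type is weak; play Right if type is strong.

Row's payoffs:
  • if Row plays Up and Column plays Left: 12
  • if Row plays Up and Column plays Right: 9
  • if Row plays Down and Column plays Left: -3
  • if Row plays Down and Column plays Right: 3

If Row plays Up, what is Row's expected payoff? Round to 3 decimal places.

E[Up] = 0.8·12 + 0.2·9 = 9.6 + 1.8 = 11.4

11.400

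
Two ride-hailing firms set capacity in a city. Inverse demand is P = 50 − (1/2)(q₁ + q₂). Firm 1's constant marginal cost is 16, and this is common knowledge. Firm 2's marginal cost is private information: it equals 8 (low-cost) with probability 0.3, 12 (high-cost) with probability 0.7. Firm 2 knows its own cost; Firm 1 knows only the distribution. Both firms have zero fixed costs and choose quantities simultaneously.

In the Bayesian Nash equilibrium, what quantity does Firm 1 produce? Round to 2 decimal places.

Firm 2 with cost c maximizes (50 − (1/2)(q₁+q₂) − c)·q₂, giving q₂(c) = (50 − c − (1/2)q₁).
E[c₂] = 0.3·8 + 0.7·12 = 10.8
Firm 1's FOC against E[q₂] yields q₁ = (50 − 2·16 + E[c₂])/(3/2) = (50 − 32 + 10.8)/(3/2) = 19.2.

19.20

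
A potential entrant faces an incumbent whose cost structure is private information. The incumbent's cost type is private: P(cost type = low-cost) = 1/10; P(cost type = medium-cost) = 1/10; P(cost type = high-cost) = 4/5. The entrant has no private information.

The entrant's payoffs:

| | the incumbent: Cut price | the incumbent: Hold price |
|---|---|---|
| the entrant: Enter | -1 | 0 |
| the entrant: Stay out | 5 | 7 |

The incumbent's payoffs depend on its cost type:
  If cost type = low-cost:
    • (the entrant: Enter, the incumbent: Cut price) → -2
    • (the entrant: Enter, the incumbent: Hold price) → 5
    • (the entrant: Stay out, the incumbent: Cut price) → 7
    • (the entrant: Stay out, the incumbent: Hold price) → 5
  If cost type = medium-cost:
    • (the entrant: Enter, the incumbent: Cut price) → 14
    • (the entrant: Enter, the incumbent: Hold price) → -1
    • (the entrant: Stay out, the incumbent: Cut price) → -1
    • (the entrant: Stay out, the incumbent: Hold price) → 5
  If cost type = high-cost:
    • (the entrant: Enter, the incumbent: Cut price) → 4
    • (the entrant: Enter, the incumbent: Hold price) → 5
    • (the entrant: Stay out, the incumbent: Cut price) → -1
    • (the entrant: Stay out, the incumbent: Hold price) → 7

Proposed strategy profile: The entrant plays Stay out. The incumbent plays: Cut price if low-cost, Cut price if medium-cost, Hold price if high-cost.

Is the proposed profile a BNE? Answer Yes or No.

The entrant plays Stay out: E[Stay out] = 1/10·(5) + 1/10·(5) + 4/5·(7) = 33/5; E[Enter] = -1/5. Best-responding. ✓
The incumbent (cost type low-cost), facing Stay out: Cut price gives 7, Hold price gives 5. Proposed Cut price is best. ✓
The incumbent (cost type medium-cost), facing Stay out: Cut price gives -1, Hold price gives 5. Proposed Cut price is not best — profitable deviation exists. ✗
The incumbent (cost type high-cost), facing Stay out: Cut price gives -1, Hold price gives 7. Proposed Hold price is best. ✓

No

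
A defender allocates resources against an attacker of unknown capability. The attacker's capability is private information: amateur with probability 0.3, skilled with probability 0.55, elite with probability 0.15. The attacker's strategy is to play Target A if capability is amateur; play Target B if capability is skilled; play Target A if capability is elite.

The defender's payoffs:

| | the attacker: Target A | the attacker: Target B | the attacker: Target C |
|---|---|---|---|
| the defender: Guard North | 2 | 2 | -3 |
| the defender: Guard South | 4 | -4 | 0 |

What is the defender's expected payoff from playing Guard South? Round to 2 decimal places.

E[Guard South] = 0.3·4 + 0.55·(-4) + 0.15·4 = 1.2 + (-2.2) + 0.6 = -0.4

-0.40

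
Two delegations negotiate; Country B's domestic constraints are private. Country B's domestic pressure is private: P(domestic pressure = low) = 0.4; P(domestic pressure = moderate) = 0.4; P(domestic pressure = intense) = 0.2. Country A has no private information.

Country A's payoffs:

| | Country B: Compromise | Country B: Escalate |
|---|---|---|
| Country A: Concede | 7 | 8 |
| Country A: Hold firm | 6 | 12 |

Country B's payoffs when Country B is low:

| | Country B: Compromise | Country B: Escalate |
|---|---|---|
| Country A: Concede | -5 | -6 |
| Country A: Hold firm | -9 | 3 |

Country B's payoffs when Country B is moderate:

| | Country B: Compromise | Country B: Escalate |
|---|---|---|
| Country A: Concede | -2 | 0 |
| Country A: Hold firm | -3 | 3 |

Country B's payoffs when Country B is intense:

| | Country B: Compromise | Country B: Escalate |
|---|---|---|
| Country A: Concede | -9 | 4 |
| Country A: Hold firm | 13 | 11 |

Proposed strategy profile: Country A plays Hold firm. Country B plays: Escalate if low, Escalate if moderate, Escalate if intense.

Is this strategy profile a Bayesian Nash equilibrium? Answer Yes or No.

No

A profile is a BNE iff every type of every player is best-responding given beliefs about the other side.
Country A plays Hold firm: E[Hold firm] = 0.4·(12) + 0.4·(12) + 0.2·(12) = 12; E[Concede] = 8. Best-responding. ✓
Country B (domestic pressure low), facing Hold firm: Compromise gives -9, Escalate gives 3. Proposed Escalate is best. ✓
Country B (domestic pressure moderate), facing Hold firm: Compromise gives -3, Escalate gives 3. Proposed Escalate is best. ✓
Country B (domestic pressure intense), facing Hold firm: Compromise gives 13, Escalate gives 11. Proposed Escalate is not best — profitable deviation exists. ✗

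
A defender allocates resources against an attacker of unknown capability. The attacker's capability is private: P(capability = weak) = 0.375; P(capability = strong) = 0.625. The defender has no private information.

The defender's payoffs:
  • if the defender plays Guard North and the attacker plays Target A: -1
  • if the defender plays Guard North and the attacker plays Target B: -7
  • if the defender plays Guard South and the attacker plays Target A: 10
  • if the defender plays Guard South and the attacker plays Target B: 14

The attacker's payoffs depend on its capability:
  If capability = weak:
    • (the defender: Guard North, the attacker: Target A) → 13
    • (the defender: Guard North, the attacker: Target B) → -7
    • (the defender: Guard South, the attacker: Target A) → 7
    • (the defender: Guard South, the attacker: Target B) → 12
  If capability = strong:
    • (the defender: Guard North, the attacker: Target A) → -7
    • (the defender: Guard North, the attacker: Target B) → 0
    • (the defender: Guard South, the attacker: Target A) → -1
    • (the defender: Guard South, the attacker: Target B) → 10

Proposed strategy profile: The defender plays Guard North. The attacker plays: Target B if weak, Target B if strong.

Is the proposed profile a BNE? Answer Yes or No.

A profile is a BNE iff every type of every player is best-responding given beliefs about the other side.
The defender plays Guard North: E[Guard North] = 0.375·(-7) + 0.625·(-7) = -7; E[Guard South] = 14. Not best-responding. ✗
The attacker (capability weak), facing Guard North: Target A gives 13, Target B gives -7. Proposed Target B is not best — profitable deviation exists. ✗
The attacker (capability strong), facing Guard North: Target A gives -7, Target B gives 0. Proposed Target B is best. ✓

No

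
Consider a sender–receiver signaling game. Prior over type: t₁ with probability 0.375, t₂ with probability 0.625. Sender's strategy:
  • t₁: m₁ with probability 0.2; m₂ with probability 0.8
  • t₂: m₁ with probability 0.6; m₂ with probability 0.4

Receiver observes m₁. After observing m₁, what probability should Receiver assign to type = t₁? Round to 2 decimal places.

P(m₁) = 0.375·0.2 + 0.625·0.6 = 0.45
P(t₁ | m₁) = (0.375·0.2) / 0.45 = 0.075 / 0.45 = 0.166667

0.17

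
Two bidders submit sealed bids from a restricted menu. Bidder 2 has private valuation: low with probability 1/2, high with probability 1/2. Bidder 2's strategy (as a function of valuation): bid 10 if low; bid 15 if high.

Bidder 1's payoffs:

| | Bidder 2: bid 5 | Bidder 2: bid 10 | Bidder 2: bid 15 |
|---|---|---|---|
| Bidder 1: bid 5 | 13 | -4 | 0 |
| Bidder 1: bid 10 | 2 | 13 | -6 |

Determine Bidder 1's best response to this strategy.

bid 10

Compute Bidder 1's expected payoff for each action, taking the expectation over Bidder 2's type.
E[bid 5] = 1/2·(-4) + 1/2·(0) = -2
E[bid 10] = 1/2·(13) + 1/2·(-6) = 7/2
Best response: bid 10 (7/2 is the largest).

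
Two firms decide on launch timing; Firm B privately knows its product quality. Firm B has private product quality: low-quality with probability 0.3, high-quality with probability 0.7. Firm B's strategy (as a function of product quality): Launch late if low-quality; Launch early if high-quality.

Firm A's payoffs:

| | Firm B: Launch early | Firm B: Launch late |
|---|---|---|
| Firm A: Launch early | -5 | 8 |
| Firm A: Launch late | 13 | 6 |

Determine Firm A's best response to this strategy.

Launch late

E[Launch early] = 0.3·(8) + 0.7·(-5) = -1.1
E[Launch late] = 0.3·(6) + 0.7·(13) = 10.9
Best response: Launch late (10.9 is the largest).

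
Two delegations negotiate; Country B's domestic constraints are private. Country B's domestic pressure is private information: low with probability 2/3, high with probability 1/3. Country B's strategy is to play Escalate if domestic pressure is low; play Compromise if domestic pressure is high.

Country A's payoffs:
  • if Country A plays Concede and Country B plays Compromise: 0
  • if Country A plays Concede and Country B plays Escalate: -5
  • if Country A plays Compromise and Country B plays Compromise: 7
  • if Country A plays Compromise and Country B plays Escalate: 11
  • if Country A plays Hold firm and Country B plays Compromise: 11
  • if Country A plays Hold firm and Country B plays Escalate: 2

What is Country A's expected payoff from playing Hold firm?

Take the expectation over Country B's domestic pressure, weighting each type's action by its prior probability.
E[Hold firm] = 2/3·2 + 1/3·11 = 4/3 + 11/3 = 5

5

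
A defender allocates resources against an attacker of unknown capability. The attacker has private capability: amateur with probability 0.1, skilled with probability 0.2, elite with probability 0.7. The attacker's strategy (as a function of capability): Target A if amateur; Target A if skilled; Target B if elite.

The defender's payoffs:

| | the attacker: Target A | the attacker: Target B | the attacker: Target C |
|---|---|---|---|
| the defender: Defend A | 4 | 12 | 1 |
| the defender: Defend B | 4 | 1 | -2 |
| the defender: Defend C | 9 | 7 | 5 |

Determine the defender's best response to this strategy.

Defend A

E[Defend A] = 0.1·(4) + 0.2·(4) + 0.7·(12) = 9.6
E[Defend B] = 0.1·(4) + 0.2·(4) + 0.7·(1) = 1.9
E[Defend C] = 0.1·(9) + 0.2·(9) + 0.7·(7) = 7.6
Best response: Defend A (9.6 is the largest).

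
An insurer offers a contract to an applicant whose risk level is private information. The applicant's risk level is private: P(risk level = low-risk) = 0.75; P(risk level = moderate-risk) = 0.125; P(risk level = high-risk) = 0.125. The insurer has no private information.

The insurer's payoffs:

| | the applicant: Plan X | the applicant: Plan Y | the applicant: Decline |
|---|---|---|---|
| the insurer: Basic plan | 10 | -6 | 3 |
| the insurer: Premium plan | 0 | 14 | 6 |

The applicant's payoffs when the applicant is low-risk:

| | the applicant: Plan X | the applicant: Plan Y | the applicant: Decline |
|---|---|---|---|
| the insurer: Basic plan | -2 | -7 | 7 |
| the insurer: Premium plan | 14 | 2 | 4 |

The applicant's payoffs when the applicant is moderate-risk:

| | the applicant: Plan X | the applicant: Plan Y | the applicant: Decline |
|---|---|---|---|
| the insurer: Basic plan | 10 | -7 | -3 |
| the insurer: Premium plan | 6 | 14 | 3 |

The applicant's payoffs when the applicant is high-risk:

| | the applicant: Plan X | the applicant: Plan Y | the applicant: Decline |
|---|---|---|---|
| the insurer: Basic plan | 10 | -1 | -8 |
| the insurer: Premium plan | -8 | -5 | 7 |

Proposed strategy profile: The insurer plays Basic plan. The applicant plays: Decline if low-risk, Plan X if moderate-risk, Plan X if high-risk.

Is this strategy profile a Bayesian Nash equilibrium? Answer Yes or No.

Yes

A profile is a BNE iff every type of every player is best-responding given beliefs about the other side.
The insurer plays Basic plan: E[Basic plan] = 0.75·(3) + 0.125·(10) + 0.125·(10) = 4.75; E[Premium plan] = 4.5. Best-responding. ✓
The applicant (risk level low-risk), facing Basic plan: Plan X gives -2, Plan Y gives -7, Decline gives 7. Proposed Decline is best. ✓
The applicant (risk level moderate-risk), facing Basic plan: Plan X gives 10, Plan Y gives -7, Decline gives -3. Proposed Plan X is best. ✓
The applicant (risk level high-risk), facing Basic plan: Plan X gives 10, Plan Y gives -1, Decline gives -8. Proposed Plan X is best. ✓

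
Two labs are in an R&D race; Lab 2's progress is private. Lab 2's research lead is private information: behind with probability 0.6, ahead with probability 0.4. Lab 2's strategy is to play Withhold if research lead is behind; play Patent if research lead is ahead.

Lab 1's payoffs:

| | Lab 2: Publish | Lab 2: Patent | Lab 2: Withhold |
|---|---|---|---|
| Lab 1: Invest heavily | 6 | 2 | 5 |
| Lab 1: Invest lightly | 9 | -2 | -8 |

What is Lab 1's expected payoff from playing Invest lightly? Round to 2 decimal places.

-5.60

Take the expectation over Lab 2's research lead, weighting each type's action by its prior probability.
E[Invest lightly] = 0.6·(-8) + 0.4·(-2) = (-4.8) + (-0.8) = -5.6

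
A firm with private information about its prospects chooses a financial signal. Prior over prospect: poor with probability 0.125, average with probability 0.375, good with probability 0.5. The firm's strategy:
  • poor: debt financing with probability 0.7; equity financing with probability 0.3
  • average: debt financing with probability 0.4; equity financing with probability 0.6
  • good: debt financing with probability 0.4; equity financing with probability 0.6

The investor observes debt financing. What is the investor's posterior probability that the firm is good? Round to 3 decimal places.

0.457

P(debt financing) = 0.125·0.7 + 0.375·0.4 + 0.5·0.4 = 0.4375
P(good | debt financing) = (0.5·0.4) / 0.4375 = 0.2 / 0.4375 = 0.457143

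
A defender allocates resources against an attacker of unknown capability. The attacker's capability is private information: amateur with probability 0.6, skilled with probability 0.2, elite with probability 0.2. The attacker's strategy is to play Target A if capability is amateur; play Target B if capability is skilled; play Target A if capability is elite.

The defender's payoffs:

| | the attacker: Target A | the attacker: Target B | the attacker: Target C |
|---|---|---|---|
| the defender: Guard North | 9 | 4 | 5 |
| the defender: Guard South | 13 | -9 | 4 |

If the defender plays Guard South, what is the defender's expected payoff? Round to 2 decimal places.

8.60

E[Guard South] = 0.6·13 + 0.2·(-9) + 0.2·13 = 7.8 + (-1.8) + 2.6 = 8.6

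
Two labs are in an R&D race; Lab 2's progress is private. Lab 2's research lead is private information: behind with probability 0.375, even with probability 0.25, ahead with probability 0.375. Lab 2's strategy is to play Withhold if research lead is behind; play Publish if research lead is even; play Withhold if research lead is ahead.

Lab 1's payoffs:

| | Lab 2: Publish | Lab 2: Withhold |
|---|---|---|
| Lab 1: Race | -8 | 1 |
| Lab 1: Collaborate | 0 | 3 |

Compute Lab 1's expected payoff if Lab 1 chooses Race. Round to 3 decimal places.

-1.250

E[Race] = 0.375·1 + 0.25·(-8) + 0.375·1 = 0.375 + (-2) + 0.375 = -1.25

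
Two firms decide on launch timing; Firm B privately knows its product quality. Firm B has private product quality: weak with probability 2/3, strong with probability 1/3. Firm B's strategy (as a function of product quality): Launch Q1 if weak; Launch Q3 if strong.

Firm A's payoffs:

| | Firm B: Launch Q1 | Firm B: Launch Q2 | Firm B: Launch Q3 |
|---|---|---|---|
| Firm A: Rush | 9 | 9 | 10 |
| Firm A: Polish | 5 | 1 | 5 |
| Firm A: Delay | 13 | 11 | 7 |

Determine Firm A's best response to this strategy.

Compute Firm A's expected payoff for each action, taking the expectation over Firm B's type.
E[Rush] = 2/3·(9) + 1/3·(10) = 28/3
E[Polish] = 2/3·(5) + 1/3·(5) = 5
E[Delay] = 2/3·(13) + 1/3·(7) = 11
Best response: Delay (11 is the largest).

Delay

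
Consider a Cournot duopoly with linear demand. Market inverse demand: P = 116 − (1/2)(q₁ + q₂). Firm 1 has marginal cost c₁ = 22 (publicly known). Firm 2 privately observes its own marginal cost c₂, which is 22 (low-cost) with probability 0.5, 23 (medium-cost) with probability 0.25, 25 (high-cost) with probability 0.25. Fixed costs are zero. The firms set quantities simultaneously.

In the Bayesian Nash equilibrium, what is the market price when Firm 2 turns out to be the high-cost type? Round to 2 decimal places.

54.67

Each type of Firm 2 best-responds to q₁; Firm 1 best-responds to the expected q₂ over Firm 2's types.
Firm 2 with cost c maximizes (116 − (1/2)(q₁+q₂) − c)·q₂, giving q₂(c) = (116 − c − (1/2)q₁).
E[c₂] = 0.5·22 + 0.25·23 + 0.25·25 = 23
Firm 1's FOC against E[q₂] yields q₁ = (116 − 2·22 + E[c₂])/(3/2) = (116 − 44 + 23)/(3/2) = 63.3333.
q₂(high-cost) = 59.3333, so P = 116 − (1/2)·(63.3333 + 59.3333) = 54.6667.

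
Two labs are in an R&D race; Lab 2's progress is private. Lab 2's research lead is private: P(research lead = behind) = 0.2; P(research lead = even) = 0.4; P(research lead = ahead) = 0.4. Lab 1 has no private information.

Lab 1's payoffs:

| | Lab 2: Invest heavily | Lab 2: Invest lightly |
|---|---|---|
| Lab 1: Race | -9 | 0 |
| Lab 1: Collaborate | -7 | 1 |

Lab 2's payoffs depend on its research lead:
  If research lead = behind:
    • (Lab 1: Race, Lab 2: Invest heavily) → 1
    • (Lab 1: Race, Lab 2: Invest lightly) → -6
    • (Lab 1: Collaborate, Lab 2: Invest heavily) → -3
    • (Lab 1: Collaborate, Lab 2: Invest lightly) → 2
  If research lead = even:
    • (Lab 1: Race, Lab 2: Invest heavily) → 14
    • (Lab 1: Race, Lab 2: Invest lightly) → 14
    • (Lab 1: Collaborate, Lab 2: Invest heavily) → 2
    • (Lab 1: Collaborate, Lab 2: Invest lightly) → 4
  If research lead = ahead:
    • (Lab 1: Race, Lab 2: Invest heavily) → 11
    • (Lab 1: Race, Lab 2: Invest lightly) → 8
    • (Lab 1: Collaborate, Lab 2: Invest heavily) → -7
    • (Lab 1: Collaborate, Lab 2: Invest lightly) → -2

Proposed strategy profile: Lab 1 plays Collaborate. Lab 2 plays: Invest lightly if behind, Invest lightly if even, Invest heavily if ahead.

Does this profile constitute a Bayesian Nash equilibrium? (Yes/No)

No

Lab 1 plays Collaborate: E[Collaborate] = 0.2·(1) + 0.4·(1) + 0.4·(-7) = -2.2; E[Race] = -3.6. Best-responding. ✓
Lab 2 (research lead behind), facing Collaborate: Invest heavily gives -3, Invest lightly gives 2. Proposed Invest lightly is best. ✓
Lab 2 (research lead even), facing Collaborate: Invest heavily gives 2, Invest lightly gives 4. Proposed Invest lightly is best. ✓
Lab 2 (research lead ahead), facing Collaborate: Invest heavily gives -7, Invest lightly gives -2. Proposed Invest heavily is not best — profitable deviation exists. ✗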